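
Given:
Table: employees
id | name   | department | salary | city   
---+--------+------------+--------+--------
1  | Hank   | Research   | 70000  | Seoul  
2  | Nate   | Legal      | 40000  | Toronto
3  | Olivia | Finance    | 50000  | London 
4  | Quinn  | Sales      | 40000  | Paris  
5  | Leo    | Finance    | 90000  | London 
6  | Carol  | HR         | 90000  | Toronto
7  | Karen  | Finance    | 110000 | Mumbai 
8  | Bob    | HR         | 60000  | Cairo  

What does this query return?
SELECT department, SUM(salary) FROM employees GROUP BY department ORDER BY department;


Summing salary within each department:
  Finance: 50000 + 90000 + 110000 = 250000
  HR: 90000 + 60000 = 150000
  Legal: 40000 = 40000
  Research: 70000 = 70000
  Sales: 40000 = 40000


5 groups:
Finance, 250000
HR, 150000
Legal, 40000
Research, 70000
Sales, 40000


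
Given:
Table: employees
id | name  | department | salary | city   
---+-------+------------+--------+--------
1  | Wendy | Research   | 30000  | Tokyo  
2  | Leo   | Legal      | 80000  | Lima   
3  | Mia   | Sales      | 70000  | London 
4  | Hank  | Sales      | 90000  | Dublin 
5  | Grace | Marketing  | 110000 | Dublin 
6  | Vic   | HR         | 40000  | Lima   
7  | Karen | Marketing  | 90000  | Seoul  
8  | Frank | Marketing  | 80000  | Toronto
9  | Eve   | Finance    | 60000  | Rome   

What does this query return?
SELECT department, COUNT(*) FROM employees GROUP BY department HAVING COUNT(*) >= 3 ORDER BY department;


Groups with count >= 3:
  Marketing: 3 -> PASS
  Finance: 1 -> filtered out
  HR: 1 -> filtered out
  Legal: 1 -> filtered out
  Research: 1 -> filtered out
  Sales: 2 -> filtered out


1 groups:
Marketing, 3


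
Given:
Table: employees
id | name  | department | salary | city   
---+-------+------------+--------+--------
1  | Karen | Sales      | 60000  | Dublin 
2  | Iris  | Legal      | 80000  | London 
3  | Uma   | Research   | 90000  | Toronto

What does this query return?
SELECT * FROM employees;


SELECT * returns all 3 rows with all columns

3 rows:
1, Karen, Sales, 60000, Dublin
2, Iris, Legal, 80000, London
3, Uma, Research, 90000, Toronto


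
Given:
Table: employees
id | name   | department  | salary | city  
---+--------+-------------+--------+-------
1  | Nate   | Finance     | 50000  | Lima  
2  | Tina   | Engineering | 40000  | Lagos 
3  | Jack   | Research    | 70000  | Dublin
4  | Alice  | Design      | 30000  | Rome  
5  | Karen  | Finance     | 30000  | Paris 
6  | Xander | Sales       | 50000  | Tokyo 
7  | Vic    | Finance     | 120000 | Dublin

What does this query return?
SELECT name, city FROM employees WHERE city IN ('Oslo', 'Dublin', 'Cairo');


Filtering: city IN ('Oslo', 'Dublin', 'Cairo')
Matching: 2 rows

2 rows:
Jack, Dublin
Vic, Dublin


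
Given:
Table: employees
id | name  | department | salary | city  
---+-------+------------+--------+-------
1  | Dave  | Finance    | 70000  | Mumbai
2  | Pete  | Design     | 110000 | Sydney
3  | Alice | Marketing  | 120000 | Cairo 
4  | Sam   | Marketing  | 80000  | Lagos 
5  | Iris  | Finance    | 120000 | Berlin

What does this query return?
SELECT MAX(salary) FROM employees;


Salaries: 70000, 110000, 120000, 80000, 120000
MAX = 120000

120000


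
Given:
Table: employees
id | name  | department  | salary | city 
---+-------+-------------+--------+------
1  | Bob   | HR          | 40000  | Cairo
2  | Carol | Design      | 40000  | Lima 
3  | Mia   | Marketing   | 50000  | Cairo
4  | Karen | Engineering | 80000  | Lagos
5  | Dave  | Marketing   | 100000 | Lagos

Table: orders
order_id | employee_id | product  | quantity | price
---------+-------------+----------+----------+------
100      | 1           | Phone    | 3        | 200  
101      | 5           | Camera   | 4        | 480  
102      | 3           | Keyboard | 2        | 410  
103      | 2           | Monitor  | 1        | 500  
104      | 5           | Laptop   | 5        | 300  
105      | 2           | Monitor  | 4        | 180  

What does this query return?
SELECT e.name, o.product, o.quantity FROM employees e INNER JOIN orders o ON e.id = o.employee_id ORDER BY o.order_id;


Joining employees.id = orders.employee_id:
  employee Bob (id=1) -> order Phone
  employee Dave (id=5) -> order Camera
  employee Mia (id=3) -> order Keyboard
  employee Carol (id=2) -> order Monitor
  employee Dave (id=5) -> order Laptop
  employee Carol (id=2) -> order Monitor


6 rows:
Bob, Phone, 3
Dave, Camera, 4
Mia, Keyboard, 2
Carol, Monitor, 1
Dave, Laptop, 5
Carol, Monitor, 4


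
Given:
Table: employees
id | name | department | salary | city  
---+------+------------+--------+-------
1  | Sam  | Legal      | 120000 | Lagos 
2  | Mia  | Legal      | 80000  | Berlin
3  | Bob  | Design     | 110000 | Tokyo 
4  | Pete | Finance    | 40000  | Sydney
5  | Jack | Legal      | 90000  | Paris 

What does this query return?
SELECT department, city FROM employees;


Projecting columns: department, city

5 rows:
Legal, Lagos
Legal, Berlin
Design, Tokyo
Finance, Sydney
Legal, Paris


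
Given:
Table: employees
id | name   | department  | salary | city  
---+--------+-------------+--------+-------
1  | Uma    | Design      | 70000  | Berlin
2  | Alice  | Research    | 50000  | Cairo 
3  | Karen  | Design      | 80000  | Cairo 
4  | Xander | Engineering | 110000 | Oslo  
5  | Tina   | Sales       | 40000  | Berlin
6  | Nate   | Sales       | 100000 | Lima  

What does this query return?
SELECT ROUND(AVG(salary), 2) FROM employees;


SUM(salary) = 450000
COUNT = 6
ROUND(AVG, 2) = ROUND(450000 / 6, 2) = 75000.0

75000.0


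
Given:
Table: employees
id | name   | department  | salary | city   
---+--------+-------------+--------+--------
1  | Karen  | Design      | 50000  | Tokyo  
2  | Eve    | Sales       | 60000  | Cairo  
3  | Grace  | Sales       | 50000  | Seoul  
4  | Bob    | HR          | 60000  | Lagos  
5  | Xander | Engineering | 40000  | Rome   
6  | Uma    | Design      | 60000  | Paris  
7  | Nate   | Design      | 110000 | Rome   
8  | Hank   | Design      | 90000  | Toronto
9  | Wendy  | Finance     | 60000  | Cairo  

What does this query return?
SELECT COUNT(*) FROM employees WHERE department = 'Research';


Counting rows where department = 'Research'


0


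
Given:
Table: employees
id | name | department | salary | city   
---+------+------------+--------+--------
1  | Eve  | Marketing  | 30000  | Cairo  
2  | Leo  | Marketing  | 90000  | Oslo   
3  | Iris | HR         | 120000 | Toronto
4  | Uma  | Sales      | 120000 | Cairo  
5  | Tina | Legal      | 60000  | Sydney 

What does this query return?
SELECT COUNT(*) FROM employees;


COUNT(*) counts all rows

5


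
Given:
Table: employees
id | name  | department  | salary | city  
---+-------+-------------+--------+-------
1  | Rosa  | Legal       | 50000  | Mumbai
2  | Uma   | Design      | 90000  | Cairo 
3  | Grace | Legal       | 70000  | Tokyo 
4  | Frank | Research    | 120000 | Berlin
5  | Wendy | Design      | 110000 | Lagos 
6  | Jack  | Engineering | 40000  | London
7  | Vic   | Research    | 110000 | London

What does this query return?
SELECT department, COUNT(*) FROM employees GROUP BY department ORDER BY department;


Assigning each row to its department group:
  Rosa -> Legal
  Uma -> Design
  Grace -> Legal
  Frank -> Research
  Wendy -> Design
  Jack -> Engineering
  Vic -> Research


4 groups:
Design, 2
Engineering, 1
Legal, 2
Research, 2


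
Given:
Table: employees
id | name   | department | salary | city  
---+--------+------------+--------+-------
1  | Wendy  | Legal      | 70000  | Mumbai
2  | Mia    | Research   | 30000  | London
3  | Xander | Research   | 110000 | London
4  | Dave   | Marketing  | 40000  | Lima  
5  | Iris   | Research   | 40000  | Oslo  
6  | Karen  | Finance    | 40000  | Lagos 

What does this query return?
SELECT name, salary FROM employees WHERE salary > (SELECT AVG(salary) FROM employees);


Subquery: AVG(salary) = 55000.0
Filtering: salary > 55000.0
  Wendy (70000) -> MATCH
  Xander (110000) -> MATCH


2 rows:
Wendy, 70000
Xander, 110000


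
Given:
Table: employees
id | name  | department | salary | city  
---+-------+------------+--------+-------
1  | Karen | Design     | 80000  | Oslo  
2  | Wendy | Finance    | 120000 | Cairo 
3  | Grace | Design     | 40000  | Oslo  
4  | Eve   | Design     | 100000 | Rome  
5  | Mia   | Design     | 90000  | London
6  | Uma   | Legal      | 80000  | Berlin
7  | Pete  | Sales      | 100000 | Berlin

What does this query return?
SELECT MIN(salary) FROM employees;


Salaries: 80000, 120000, 40000, 100000, 90000, 80000, 100000
MIN = 40000

40000


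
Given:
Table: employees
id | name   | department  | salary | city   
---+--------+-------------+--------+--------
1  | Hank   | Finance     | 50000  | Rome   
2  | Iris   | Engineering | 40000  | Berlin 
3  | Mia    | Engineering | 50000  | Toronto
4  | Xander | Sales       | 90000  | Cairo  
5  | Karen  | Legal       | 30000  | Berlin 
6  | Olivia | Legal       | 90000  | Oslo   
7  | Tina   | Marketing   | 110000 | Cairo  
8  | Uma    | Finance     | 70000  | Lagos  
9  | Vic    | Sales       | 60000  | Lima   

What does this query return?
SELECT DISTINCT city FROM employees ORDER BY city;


All 'city' values (row order): Rome, Berlin, Toronto, Cairo, Berlin, Oslo, Cairo, Lagos, Lima
Removing duplicates leaves 7 unique value(s).

7 values:
Berlin
Cairo
Lagos
Lima
Oslo
Rome
Toronto


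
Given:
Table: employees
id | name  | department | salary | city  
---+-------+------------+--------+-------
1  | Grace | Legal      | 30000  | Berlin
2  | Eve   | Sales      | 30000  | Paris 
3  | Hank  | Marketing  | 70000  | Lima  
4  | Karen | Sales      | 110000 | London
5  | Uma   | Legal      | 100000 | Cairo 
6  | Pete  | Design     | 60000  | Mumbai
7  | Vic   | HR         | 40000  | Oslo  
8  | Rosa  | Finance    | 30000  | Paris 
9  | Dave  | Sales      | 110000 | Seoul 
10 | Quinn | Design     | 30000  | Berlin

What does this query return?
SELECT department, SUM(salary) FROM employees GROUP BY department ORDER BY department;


Summing salary within each department:
  Design: 60000 + 30000 = 90000
  Finance: 30000 = 30000
  HR: 40000 = 40000
  Legal: 30000 + 100000 = 130000
  Marketing: 70000 = 70000
  Sales: 30000 + 110000 + 110000 = 250000


6 groups:
Design, 90000
Finance, 30000
HR, 40000
Legal, 130000
Marketing, 70000
Sales, 250000


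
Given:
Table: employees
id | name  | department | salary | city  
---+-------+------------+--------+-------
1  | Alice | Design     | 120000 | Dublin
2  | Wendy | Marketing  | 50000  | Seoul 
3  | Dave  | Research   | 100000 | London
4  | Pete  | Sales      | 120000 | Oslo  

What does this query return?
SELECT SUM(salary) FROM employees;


SUM(salary) = 120000 + 50000 + 100000 + 120000 = 390000

390000


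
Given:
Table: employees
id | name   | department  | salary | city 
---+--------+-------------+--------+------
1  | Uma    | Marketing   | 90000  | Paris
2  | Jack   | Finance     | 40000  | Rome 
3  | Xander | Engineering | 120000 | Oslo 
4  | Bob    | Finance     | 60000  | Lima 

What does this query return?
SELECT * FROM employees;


SELECT * returns all 4 rows with all columns

4 rows:
1, Uma, Marketing, 90000, Paris
2, Jack, Finance, 40000, Rome
3, Xander, Engineering, 120000, Oslo
4, Bob, Finance, 60000, Lima


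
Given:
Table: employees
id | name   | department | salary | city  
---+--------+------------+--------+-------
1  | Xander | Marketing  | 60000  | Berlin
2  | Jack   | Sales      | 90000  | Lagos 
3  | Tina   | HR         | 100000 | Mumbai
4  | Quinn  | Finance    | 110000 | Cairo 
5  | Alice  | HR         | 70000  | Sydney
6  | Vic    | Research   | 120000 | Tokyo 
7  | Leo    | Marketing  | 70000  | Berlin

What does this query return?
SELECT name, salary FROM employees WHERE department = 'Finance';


Filtering: department = 'Finance'
Matching rows: 1

1 rows:
Quinn, 110000


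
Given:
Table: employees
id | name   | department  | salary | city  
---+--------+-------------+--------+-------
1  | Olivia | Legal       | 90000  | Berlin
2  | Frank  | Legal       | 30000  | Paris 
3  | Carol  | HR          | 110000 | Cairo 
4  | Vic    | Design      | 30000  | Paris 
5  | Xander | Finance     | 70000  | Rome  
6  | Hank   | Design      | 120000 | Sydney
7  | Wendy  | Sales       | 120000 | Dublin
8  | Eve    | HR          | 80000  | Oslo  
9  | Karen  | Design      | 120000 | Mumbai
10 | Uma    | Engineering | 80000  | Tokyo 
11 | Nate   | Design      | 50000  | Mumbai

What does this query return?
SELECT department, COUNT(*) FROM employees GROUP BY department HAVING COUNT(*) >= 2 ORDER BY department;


Groups with count >= 2:
  Design: 4 -> PASS
  HR: 2 -> PASS
  Legal: 2 -> PASS
  Engineering: 1 -> filtered out
  Finance: 1 -> filtered out
  Sales: 1 -> filtered out


3 groups:
Design, 4
HR, 2
Legal, 2


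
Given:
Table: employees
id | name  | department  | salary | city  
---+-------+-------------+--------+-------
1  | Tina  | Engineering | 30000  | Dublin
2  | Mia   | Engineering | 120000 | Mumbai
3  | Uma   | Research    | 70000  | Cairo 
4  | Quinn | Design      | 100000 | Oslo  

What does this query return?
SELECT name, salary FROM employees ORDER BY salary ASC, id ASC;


Sorting by salary ASC, then id ASC for ties

4 rows:
Tina, 30000
Uma, 70000
Quinn, 100000
Mia, 120000


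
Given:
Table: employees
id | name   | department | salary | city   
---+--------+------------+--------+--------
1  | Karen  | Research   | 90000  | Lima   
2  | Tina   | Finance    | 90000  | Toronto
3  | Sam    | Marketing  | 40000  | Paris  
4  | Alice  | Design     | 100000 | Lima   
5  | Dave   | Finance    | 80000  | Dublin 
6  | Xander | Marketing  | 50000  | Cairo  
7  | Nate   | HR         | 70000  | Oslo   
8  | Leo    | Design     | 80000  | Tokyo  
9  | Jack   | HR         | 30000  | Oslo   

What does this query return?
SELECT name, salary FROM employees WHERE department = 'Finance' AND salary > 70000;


Filtering: department = 'Finance' AND salary > 70000
Matching: 2 rows

2 rows:
Tina, 90000
Dave, 80000


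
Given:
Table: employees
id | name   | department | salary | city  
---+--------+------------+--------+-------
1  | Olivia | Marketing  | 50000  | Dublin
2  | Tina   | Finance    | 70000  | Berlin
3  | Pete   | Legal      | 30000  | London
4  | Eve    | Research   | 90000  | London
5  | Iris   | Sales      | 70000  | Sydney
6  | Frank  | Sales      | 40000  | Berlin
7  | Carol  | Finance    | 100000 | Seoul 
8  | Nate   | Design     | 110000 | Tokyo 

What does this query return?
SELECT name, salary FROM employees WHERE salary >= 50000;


Filtering: salary >= 50000
Matching: 6 rows

6 rows:
Olivia, 50000
Tina, 70000
Eve, 90000
Iris, 70000
Carol, 100000
Nate, 110000


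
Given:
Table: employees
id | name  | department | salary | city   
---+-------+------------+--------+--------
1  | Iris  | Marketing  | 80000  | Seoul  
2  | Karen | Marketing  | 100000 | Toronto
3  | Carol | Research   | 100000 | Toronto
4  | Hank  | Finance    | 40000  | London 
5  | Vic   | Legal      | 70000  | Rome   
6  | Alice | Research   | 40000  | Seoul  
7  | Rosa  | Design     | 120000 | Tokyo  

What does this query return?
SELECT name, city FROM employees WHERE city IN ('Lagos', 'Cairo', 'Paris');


Filtering: city IN ('Lagos', 'Cairo', 'Paris')
Matching: 0 rows

Empty result set (0 rows)


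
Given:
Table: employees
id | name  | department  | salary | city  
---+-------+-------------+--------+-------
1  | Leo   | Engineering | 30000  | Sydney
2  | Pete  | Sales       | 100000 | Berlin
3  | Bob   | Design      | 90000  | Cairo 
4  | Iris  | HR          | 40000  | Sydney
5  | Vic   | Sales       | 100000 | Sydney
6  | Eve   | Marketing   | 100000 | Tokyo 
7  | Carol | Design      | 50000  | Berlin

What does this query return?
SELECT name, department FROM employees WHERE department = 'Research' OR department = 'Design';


Filtering: department = 'Research' OR 'Design'
Matching: 2 rows

2 rows:
Bob, Design
Carol, Design


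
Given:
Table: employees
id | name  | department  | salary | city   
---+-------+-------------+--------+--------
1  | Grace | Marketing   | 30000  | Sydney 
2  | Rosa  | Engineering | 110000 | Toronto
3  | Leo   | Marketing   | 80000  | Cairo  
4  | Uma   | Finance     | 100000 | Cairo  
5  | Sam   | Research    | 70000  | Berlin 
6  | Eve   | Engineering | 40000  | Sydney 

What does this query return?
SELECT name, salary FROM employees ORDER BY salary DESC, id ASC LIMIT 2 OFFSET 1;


Sort by salary DESC (id ASC tiebreak), then skip 1 and take 2
Rows 2 through 3

2 rows:
Uma, 100000
Leo, 80000


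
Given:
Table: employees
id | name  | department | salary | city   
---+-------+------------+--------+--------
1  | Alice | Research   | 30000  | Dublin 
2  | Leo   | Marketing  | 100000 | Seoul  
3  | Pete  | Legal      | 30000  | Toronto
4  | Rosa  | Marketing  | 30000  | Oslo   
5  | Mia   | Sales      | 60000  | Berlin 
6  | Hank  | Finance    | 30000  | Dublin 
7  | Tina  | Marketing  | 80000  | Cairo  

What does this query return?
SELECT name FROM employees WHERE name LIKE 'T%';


LIKE 'T%' matches names starting with 'T'
Matching: 1

1 rows:
Tina


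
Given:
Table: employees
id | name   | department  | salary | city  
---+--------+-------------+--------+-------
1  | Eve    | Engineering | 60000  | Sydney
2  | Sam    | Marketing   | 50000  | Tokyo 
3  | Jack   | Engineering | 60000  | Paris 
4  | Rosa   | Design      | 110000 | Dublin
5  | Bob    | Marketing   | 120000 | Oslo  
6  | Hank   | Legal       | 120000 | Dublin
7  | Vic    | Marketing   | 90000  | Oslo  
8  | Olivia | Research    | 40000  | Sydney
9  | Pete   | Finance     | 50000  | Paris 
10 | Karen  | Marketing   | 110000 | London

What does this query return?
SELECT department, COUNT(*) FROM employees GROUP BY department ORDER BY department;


Assigning each row to its department group:
  Eve -> Engineering
  Sam -> Marketing
  Jack -> Engineering
  Rosa -> Design
  Bob -> Marketing
  Hank -> Legal
  Vic -> Marketing
  Olivia -> Research
  Pete -> Finance
  Karen -> Marketing


6 groups:
Design, 1
Engineering, 2
Finance, 1
Legal, 1
Marketing, 4
Research, 1


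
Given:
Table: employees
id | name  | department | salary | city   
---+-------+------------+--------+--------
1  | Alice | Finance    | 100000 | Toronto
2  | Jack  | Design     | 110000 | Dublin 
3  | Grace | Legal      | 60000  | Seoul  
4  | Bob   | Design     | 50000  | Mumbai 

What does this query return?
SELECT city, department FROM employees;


Projecting columns: city, department

4 rows:
Toronto, Finance
Dublin, Design
Seoul, Legal
Mumbai, Design


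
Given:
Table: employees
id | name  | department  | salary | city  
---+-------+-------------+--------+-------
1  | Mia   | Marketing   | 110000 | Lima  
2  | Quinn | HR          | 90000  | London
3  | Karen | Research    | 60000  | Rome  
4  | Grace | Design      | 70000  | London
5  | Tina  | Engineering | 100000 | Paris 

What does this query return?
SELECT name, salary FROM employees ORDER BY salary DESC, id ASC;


Sorting by salary DESC, then id ASC for ties

5 rows:
Mia, 110000
Tina, 100000
Quinn, 90000
Grace, 70000
Karen, 60000


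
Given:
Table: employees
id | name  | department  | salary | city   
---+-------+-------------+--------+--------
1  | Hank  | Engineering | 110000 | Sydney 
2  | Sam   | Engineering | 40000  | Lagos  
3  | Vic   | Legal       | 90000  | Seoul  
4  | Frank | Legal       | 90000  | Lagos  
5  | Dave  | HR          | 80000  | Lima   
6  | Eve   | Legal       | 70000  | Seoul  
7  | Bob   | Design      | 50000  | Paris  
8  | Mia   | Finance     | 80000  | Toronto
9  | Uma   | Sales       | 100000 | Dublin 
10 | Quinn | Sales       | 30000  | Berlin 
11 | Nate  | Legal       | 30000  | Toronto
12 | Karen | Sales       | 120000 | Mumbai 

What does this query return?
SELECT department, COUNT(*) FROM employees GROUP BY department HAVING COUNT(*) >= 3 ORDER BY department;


Groups with count >= 3:
  Legal: 4 -> PASS
  Sales: 3 -> PASS
  Design: 1 -> filtered out
  Engineering: 2 -> filtered out
  Finance: 1 -> filtered out
  HR: 1 -> filtered out


2 groups:
Legal, 4
Sales, 3


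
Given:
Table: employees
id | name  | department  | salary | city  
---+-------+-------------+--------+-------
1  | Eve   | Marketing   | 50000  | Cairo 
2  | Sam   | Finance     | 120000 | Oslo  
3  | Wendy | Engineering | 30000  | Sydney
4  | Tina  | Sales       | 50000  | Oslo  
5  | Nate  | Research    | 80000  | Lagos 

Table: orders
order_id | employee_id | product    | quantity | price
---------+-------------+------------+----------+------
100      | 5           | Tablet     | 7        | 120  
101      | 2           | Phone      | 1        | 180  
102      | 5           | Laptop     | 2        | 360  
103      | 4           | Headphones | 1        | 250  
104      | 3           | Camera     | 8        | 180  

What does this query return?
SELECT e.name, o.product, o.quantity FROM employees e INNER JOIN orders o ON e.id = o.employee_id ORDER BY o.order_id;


Joining employees.id = orders.employee_id:
  employee Nate (id=5) -> order Tablet
  employee Sam (id=2) -> order Phone
  employee Nate (id=5) -> order Laptop
  employee Tina (id=4) -> order Headphones
  employee Wendy (id=3) -> order Camera


5 rows:
Nate, Tablet, 7
Sam, Phone, 1
Nate, Laptop, 2
Tina, Headphones, 1
Wendy, Camera, 8


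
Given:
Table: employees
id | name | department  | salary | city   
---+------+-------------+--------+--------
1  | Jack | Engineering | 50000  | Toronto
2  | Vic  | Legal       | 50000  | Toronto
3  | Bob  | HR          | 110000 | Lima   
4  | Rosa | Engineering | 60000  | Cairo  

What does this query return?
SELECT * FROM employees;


SELECT * returns all 4 rows with all columns

4 rows:
1, Jack, Engineering, 50000, Toronto
2, Vic, Legal, 50000, Toronto
3, Bob, HR, 110000, Lima
4, Rosa, Engineering, 60000, Cairo


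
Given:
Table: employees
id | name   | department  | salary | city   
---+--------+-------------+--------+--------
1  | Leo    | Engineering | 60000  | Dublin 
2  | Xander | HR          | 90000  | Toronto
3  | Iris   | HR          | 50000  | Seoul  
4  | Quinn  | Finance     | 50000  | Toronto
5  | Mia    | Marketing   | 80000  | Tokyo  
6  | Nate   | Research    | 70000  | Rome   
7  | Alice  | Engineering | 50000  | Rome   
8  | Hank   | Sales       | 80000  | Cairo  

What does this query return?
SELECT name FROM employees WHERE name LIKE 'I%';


LIKE 'I%' matches names starting with 'I'
Matching: 1

1 rows:
Iris


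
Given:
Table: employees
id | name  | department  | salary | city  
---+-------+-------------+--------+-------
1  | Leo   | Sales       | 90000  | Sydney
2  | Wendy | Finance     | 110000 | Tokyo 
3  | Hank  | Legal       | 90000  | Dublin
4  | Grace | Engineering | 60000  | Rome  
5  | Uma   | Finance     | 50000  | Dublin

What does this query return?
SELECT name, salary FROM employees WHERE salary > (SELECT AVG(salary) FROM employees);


Subquery: AVG(salary) = 80000.0
Filtering: salary > 80000.0
  Leo (90000) -> MATCH
  Wendy (110000) -> MATCH
  Hank (90000) -> MATCH


3 rows:
Leo, 90000
Wendy, 110000
Hank, 90000


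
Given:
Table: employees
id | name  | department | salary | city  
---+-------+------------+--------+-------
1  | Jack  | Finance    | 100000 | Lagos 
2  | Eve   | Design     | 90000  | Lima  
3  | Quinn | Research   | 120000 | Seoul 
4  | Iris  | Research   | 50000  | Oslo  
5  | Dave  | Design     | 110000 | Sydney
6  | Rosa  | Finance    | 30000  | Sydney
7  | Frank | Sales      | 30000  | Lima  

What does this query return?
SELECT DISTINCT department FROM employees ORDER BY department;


All 'department' values (row order): Finance, Design, Research, Research, Design, Finance, Sales
Removing duplicates leaves 4 unique value(s).

4 values:
Design
Finance
Research
Sales


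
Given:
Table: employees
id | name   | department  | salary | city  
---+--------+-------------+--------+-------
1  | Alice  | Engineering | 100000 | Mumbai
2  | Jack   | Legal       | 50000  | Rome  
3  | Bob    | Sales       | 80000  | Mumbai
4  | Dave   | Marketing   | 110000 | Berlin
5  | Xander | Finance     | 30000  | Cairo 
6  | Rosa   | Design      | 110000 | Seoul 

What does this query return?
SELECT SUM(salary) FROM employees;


SUM(salary) = 100000 + 50000 + 80000 + 110000 + 30000 + 110000 = 480000

480000


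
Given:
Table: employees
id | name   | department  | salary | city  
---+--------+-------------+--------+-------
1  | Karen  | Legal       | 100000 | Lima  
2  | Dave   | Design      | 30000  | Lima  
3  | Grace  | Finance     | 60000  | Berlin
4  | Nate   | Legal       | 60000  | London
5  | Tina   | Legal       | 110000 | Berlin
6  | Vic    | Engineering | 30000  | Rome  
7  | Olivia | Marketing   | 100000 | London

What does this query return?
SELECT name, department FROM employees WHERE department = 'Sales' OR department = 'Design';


Filtering: department = 'Sales' OR 'Design'
Matching: 1 rows

1 rows:
Dave, Design


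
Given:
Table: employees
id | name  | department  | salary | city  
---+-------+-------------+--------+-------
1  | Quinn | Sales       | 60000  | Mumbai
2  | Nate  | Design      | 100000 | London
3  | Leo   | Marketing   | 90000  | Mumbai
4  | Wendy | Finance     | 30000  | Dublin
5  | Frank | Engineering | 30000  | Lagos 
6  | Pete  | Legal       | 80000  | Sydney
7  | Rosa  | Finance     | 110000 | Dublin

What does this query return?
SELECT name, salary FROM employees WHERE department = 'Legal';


Filtering: department = 'Legal'
Matching rows: 1

1 rows:
Pete, 80000


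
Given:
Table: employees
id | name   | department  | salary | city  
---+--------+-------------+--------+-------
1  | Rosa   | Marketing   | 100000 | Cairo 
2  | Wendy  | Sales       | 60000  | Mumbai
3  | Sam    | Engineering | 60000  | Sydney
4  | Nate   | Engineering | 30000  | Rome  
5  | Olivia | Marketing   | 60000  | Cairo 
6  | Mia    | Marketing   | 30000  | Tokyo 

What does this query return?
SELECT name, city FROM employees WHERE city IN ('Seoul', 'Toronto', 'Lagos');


Filtering: city IN ('Seoul', 'Toronto', 'Lagos')
Matching: 0 rows

Empty result set (0 rows)


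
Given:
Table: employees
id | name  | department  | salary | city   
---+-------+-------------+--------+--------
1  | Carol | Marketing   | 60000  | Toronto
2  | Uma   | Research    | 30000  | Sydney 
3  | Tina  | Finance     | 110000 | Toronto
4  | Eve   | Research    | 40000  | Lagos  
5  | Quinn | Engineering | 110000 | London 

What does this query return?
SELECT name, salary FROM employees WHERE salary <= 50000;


Filtering: salary <= 50000
Matching: 2 rows

2 rows:
Uma, 30000
Eve, 40000


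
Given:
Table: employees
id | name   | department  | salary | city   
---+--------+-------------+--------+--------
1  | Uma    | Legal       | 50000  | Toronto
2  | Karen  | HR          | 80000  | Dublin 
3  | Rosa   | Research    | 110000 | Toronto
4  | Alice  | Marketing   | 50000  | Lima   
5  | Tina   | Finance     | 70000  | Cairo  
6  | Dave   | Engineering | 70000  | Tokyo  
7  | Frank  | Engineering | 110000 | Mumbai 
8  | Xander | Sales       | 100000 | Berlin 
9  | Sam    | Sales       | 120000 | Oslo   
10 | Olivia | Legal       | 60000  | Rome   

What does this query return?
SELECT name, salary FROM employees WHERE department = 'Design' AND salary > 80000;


Filtering: department = 'Design' AND salary > 80000
Matching: 0 rows

Empty result set (0 rows)


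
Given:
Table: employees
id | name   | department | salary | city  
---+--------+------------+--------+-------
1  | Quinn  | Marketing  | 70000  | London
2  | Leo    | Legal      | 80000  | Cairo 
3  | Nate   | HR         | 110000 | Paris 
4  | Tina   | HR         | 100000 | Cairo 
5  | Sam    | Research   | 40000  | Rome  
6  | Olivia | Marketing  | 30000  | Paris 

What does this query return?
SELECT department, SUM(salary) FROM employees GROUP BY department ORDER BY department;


Summing salary within each department:
  HR: 110000 + 100000 = 210000
  Legal: 80000 = 80000
  Marketing: 70000 + 30000 = 100000
  Research: 40000 = 40000


4 groups:
HR, 210000
Legal, 80000
Marketing, 100000
Research, 40000


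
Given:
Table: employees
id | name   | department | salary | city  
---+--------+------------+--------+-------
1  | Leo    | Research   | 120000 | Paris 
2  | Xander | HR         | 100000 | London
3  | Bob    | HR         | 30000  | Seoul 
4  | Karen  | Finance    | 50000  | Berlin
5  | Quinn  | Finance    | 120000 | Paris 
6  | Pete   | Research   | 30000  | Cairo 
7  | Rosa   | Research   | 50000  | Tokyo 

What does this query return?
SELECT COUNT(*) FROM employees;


COUNT(*) counts all rows

7


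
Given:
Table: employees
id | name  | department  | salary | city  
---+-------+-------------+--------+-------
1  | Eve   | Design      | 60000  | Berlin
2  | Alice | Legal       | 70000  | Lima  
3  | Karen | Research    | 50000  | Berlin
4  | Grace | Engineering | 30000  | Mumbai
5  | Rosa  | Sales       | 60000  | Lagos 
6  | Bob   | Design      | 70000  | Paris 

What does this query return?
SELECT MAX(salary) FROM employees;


Salaries: 60000, 70000, 50000, 30000, 60000, 70000
MAX = 70000

70000


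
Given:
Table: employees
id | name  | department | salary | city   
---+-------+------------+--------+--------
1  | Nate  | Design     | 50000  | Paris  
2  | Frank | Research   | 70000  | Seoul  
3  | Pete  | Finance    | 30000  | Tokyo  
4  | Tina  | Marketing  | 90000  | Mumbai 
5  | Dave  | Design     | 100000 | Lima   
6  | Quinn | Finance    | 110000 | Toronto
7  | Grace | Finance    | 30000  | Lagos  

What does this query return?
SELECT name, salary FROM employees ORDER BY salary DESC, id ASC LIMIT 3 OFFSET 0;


Sort by salary DESC (id ASC tiebreak), then skip 0 and take 3
Rows 1 through 3

3 rows:
Quinn, 110000
Dave, 100000
Tina, 90000


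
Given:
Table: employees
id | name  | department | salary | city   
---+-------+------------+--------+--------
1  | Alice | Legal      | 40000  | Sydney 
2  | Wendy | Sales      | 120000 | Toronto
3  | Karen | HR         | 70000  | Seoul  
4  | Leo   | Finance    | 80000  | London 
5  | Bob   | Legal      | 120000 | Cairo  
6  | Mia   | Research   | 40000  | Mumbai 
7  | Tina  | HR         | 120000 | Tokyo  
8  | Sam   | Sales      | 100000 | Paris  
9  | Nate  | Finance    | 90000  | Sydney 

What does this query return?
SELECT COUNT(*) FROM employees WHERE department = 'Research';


Counting rows where department = 'Research'
  Mia -> MATCH


1


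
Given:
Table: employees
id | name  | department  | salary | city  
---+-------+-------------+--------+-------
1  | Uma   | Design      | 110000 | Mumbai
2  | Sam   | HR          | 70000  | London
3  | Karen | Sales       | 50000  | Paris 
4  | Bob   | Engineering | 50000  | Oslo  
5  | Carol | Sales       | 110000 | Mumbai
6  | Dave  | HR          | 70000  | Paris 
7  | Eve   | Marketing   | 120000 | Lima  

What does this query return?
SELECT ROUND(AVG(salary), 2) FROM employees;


SUM(salary) = 580000
COUNT = 7
ROUND(AVG, 2) = ROUND(580000 / 7, 2) = 82857.14

82857.14


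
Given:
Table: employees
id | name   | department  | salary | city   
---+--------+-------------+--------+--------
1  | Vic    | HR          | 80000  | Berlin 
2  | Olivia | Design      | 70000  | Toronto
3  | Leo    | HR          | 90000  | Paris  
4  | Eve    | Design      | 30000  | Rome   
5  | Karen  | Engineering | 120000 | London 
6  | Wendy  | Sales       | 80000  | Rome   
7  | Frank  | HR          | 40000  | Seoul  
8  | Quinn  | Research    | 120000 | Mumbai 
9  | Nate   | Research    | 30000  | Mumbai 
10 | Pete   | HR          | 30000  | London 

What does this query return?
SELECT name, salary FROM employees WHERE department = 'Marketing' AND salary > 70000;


Filtering: department = 'Marketing' AND salary > 70000
Matching: 0 rows

Empty result set (0 rows)


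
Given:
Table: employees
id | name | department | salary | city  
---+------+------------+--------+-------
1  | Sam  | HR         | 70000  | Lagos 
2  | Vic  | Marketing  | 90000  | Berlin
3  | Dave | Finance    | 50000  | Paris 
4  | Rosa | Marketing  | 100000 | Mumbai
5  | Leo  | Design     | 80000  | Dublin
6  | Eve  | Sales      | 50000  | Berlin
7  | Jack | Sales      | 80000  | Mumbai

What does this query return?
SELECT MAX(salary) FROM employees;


Salaries: 70000, 90000, 50000, 100000, 80000, 50000, 80000
MAX = 100000

100000


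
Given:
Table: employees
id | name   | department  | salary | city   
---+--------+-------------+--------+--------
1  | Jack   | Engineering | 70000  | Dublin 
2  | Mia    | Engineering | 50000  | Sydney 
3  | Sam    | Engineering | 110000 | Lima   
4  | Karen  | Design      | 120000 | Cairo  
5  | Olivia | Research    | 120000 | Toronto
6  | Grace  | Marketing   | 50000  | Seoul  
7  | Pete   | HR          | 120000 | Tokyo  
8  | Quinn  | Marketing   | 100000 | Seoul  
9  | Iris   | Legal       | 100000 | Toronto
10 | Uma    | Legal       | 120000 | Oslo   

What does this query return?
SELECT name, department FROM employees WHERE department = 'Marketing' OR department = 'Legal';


Filtering: department = 'Marketing' OR 'Legal'
Matching: 4 rows

4 rows:
Grace, Marketing
Quinn, Marketing
Iris, Legal
Uma, Legal


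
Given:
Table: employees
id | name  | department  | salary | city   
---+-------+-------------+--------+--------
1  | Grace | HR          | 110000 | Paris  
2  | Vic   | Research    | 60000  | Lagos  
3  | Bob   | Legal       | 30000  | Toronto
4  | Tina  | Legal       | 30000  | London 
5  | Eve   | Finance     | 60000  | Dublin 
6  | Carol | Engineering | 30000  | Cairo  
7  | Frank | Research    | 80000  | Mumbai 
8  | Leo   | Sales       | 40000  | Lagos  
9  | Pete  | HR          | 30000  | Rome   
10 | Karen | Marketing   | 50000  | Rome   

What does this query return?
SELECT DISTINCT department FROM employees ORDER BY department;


All 'department' values (row order): HR, Research, Legal, Legal, Finance, Engineering, Research, Sales, HR, Marketing
Removing duplicates leaves 7 unique value(s).

7 values:
Engineering
Finance
HR
Legal
Marketing
Research
Sales


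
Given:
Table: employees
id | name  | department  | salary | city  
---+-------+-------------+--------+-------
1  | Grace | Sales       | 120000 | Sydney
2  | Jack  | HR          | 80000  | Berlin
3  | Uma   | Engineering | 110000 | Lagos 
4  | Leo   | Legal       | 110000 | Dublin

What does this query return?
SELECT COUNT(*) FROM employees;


COUNT(*) counts all rows

4


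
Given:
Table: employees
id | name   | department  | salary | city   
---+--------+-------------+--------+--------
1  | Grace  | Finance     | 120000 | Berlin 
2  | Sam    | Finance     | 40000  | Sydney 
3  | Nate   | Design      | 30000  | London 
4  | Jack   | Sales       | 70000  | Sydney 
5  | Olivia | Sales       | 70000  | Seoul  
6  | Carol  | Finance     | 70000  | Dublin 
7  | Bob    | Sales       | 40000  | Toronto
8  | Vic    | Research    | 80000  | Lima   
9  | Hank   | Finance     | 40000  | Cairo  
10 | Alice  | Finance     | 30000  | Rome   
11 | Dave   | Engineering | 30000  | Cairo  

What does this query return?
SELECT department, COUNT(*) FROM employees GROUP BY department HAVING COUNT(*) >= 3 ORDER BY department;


Groups with count >= 3:
  Finance: 5 -> PASS
  Sales: 3 -> PASS
  Design: 1 -> filtered out
  Engineering: 1 -> filtered out
  Research: 1 -> filtered out


2 groups:
Finance, 5
Sales, 3


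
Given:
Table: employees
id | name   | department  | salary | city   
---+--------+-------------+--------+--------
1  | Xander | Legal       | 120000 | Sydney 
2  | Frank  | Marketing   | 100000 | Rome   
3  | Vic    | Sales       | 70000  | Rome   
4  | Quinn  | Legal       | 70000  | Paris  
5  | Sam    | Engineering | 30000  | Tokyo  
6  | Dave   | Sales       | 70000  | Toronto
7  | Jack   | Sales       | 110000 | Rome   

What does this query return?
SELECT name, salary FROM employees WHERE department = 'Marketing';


Filtering: department = 'Marketing'
Matching rows: 1

1 rows:
Frank, 100000


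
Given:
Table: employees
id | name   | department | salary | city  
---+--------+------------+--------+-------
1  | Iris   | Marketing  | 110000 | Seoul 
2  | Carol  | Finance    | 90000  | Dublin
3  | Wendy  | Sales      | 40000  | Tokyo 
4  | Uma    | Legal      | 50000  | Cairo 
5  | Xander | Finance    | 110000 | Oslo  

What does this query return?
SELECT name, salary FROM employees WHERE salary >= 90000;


Filtering: salary >= 90000
Matching: 3 rows

3 rows:
Iris, 110000
Carol, 90000
Xander, 110000


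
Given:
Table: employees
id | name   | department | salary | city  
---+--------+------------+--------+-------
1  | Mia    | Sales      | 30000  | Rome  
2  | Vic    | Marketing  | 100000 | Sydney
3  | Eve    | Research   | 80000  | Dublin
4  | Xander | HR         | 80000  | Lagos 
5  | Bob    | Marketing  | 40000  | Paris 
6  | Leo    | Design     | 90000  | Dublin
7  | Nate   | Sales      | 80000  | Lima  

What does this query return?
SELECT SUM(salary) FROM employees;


SUM(salary) = 30000 + 100000 + 80000 + 80000 + 40000 + 90000 + 80000 = 500000

500000


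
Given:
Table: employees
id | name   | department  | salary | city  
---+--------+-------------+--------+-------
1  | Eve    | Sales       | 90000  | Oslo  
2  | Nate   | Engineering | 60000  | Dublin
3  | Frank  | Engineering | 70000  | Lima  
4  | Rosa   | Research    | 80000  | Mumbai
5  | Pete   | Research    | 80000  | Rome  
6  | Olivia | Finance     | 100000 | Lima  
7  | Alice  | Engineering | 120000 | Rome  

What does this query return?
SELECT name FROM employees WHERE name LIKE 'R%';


LIKE 'R%' matches names starting with 'R'
Matching: 1

1 rows:
Rosa


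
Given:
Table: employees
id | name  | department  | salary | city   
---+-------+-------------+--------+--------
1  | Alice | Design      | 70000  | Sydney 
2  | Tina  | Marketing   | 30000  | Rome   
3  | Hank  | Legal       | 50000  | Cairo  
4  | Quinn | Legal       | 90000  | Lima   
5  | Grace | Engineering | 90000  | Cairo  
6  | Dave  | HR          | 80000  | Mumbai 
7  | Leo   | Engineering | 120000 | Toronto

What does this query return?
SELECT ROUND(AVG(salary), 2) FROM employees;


SUM(salary) = 530000
COUNT = 7
ROUND(AVG, 2) = ROUND(530000 / 7, 2) = 75714.29

75714.29


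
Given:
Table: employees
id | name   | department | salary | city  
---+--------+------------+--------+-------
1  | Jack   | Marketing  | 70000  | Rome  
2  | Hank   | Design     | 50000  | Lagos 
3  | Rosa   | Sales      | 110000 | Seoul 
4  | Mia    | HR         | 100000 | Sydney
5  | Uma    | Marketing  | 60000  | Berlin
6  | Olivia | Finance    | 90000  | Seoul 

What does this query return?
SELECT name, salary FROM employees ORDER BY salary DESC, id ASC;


Sorting by salary DESC, then id ASC for ties

6 rows:
Rosa, 110000
Mia, 100000
Olivia, 90000
Jack, 70000
Uma, 60000
Hank, 50000


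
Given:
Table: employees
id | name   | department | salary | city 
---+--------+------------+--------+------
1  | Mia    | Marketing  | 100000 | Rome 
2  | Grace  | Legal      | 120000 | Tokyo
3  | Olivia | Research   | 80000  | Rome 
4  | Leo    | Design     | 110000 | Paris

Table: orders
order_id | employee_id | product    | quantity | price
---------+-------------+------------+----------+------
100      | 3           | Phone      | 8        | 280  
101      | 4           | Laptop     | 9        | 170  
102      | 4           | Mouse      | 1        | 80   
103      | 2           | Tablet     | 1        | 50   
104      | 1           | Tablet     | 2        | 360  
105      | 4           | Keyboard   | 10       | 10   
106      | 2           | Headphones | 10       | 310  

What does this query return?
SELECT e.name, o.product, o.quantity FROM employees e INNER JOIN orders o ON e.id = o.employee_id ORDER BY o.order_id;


Joining employees.id = orders.employee_id:
  employee Olivia (id=3) -> order Phone
  employee Leo (id=4) -> order Laptop
  employee Leo (id=4) -> order Mouse
  employee Grace (id=2) -> order Tablet
  employee Mia (id=1) -> order Tablet
  employee Leo (id=4) -> order Keyboard
  employee Grace (id=2) -> order Headphones


7 rows:
Olivia, Phone, 8
Leo, Laptop, 9
Leo, Mouse, 1
Grace, Tablet, 1
Mia, Tablet, 2
Leo, Keyboard, 10
Grace, Headphones, 10
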